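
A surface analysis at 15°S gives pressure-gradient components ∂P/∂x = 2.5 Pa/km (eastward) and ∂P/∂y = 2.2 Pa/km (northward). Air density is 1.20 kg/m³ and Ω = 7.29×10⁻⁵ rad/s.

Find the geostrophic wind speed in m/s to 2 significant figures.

Coriolis parameter at 15°S:
f = 2Ω sin φ = 2 × 7.29×10⁻⁵ × sin 15° = 3.77×10⁻⁵ s⁻¹
In the Southern Hemisphere f is negative: f = −3.77×10⁻⁵ s⁻¹.
Component geostrophic relations (x east, y north):
u_g = −(1/(fρ)) ∂P/∂y,  v_g = (1/(fρ)) ∂P/∂x
u_g = −(2.2×10⁻³)/(−3.77×10⁻⁵ × 1.20) = 48.6 m/s;  v_g = (2.5×10⁻³)/(−3.77×10⁻⁵ × 1.20) = −55.2 m/s
|V_g| = √(u_g² + v_g²) = 73.5 m/s

74 m/s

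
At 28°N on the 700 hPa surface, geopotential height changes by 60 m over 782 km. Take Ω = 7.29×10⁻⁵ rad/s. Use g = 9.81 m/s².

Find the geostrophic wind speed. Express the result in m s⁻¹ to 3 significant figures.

11.0 m s⁻¹

Coriolis parameter at 28°N:
f = 2Ω sin φ = 2 × 7.29×10⁻⁵ × sin 28° = 6.84×10⁻⁵ s⁻¹
Height gradient: |∂Z/∂n| = 60 m / 782000 m = 7.67×10⁻⁵
On a pressure surface, geostrophic balance gives V_g = (g/f)|∂Z/∂n|:
V_g = 9.81 × 7.67×10⁻⁵ / 6.84×10⁻⁵ = 11.0 m/s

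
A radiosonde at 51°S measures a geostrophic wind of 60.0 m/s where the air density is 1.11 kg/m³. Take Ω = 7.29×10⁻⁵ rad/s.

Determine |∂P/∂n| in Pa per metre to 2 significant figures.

Coriolis parameter at 51°S:
f = 2Ω sin φ = 2 × 7.29×10⁻⁵ × sin 51° = 1.13×10⁻⁴ s⁻¹
Geostrophic balance rearranged: |∂P/∂n| = f ρ V_g
|∂P/∂n| = 1.13×10⁻⁴ × 1.11 × 60.0 = 7.55×10⁻³ Pa/m

7.5×10⁻³ Pa/m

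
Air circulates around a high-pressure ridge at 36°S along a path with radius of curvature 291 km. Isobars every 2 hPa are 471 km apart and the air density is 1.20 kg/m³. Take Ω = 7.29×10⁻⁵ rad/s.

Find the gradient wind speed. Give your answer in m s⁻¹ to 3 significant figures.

5.22 m s⁻¹

Coriolis parameter at 36°S:
f = 2Ω sin φ = 2 × 7.29×10⁻⁵ × sin 36° = 8.57×10⁻⁵ s⁻¹
Pressure gradient: |∂P/∂n| = 200 Pa / 471000 m = 4.25×10⁻⁴ Pa/m
Geostrophic speed: V_g = |∂P/∂n|/(fρ) = 4.25×10⁻⁴/(8.57×10⁻⁵ × 1.20) = 4.13 m/s
Around a high, pressure-gradient force acts outward with centrifugal, so Coriolis balances both:
fV = (1/ρ)|∂P/∂n| + V²/R  →  V² − fR·V + fR·V_g = 0
With fR = 8.57×10⁻⁵ × 291×10³ m = 24.9 m/s:
V = [fR − √((fR)² − 4 fR V_g)]/2 = [24.9 − √(24.9² − 4×24.9×4.13)]/2 = 5.22 m/s
Supergeostrophic (V > V_g = 4.13 m/s), as expected around a high.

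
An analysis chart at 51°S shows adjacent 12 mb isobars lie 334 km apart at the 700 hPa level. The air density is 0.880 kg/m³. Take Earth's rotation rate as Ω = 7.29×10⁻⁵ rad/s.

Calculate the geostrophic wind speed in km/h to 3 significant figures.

Coriolis parameter at 51°S:
f = 2Ω sin φ = 2 × 7.29×10⁻⁵ × sin 51° = 1.13×10⁻⁴ s⁻¹
Pressure gradient: |∂P/∂n| = 1200 Pa / 334000 m = 3.59×10⁻³ Pa/m
Geostrophic balance (pressure-gradient force = Coriolis force):
V_g = (1/(fρ)) |∂P/∂n| = 3.59×10⁻³ / (1.13×10⁻⁴ × 0.880) = 36.0 m/s
Converting: 36.0 m/s × 3.6 = 130 km/h

130 km/h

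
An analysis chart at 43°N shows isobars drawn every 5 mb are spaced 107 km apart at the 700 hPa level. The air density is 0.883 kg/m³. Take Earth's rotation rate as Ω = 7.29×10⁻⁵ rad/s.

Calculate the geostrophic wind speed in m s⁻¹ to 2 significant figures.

53 m s⁻¹

Coriolis parameter at 43°N:
f = 2Ω sin φ = 2 × 7.29×10⁻⁵ × sin 43° = 9.94×10⁻⁵ s⁻¹
Pressure gradient: |∂P/∂n| = 500 Pa / 107000 m = 4.67×10⁻³ Pa/m
Geostrophic balance (pressure-gradient force = Coriolis force):
V_g = (1/(fρ)) |∂P/∂n| = 4.67×10⁻³ / (9.94×10⁻⁵ × 0.883) = 53.2 m/s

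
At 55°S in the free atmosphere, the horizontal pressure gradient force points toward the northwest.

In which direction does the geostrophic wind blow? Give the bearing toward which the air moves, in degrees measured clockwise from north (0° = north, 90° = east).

The pressure-gradient force points toward the northwest (bearing 315°).
Geostrophic balance: in the Southern Hemisphere the Coriolis force deflects motion to the left, so the geostrophic wind blows 90° to the left of the pressure-gradient force (low pressure on the right).
Rotating 315° by 90° counterclockwise gives 225° — the wind blows toward the southwest.

225°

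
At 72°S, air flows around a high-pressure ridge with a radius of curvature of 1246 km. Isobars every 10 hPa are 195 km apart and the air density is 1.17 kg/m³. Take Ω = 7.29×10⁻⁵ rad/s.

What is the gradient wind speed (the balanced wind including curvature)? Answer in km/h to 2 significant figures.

150 km/h

Coriolis parameter at 72°S:
f = 2Ω sin φ = 2 × 7.29×10⁻⁵ × sin 72° = 1.39×10⁻⁴ s⁻¹
Pressure gradient: |∂P/∂n| = 1000 Pa / 195000 m = 5.13×10⁻³ Pa/m
Geostrophic speed: V_g = |∂P/∂n|/(fρ) = 5.13×10⁻³/(1.39×10⁻⁴ × 1.17) = 31.6 m/s
Around a high, pressure-gradient force acts outward with centrifugal, so Coriolis balances both:
fV = (1/ρ)|∂P/∂n| + V²/R  →  V² − fR·V + fR·V_g = 0
With fR = 1.39×10⁻⁴ × 1246×10³ m = 173 m/s:
V = [fR − √((fR)² − 4 fR V_g)]/2 = [173 − √(173² − 4×173×31.6)]/2 = 41.6 m/s
Supergeostrophic (V > V_g = 31.6 m/s), as expected around a high.
Converting: 41.6 m/s × 3.6 = 150 km/h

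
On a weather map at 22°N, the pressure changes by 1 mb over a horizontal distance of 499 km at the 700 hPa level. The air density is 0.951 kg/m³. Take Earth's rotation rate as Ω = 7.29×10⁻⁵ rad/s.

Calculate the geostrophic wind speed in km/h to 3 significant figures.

13.9 km/h

Coriolis parameter at 22°N:
f = 2Ω sin φ = 2 × 7.29×10⁻⁵ × sin 22° = 5.46×10⁻⁵ s⁻¹
Pressure gradient: |∂P/∂n| = 100 Pa / 499000 m = 2.00×10⁻⁴ Pa/m
Geostrophic balance (pressure-gradient force = Coriolis force):
V_g = (1/(fρ)) |∂P/∂n| = 2.00×10⁻⁴ / (5.46×10⁻⁵ × 0.951) = 3.86 m/s
Converting: 3.86 m/s × 3.6 = 13.9 km/h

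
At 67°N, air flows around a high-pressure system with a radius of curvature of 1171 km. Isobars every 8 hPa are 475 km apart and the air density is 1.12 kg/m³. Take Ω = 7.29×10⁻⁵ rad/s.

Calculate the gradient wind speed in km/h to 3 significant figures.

Coriolis parameter at 67°N:
f = 2Ω sin φ = 2 × 7.29×10⁻⁵ × sin 67° = 1.34×10⁻⁴ s⁻¹
Pressure gradient: |∂P/∂n| = 800 Pa / 475000 m = 1.68×10⁻³ Pa/m
Geostrophic speed: V_g = |∂P/∂n|/(fρ) = 1.68×10⁻³/(1.34×10⁻⁴ × 1.12) = 11.2 m/s
Around a high, pressure-gradient force acts outward with centrifugal, so Coriolis balances both:
fV = (1/ρ)|∂P/∂n| + V²/R  →  V² − fR·V + fR·V_g = 0
With fR = 1.34×10⁻⁴ × 1171×10³ m = 157 m/s:
V = [fR − √((fR)² − 4 fR V_g)]/2 = [157 − √(157² − 4×157×11.2)]/2 = 12.1 m/s
Supergeostrophic (V > V_g = 11.2 m/s), as expected around a high.
Converting: 12.1 m/s × 3.6 = 43.7 km/h

43.7 km/h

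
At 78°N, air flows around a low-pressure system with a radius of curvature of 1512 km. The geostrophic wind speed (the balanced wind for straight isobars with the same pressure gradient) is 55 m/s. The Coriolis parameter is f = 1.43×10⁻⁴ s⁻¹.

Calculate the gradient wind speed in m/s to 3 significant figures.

Around a low, centrifugal force acts outward with Coriolis, so pressure-gradient force balances both:
(1/ρ)|∂P/∂n| = fV + V²/R  →  V² + fR·V − fR·V_g = 0
With fR = 1.43×10⁻⁴ × 1512×10³ m = 216 m/s:
V = [−fR + √((fR)² + 4 fR V_g)]/2 = [−216 + √(216² + 4×216×55)]/2 = 45.4 m/s
Subgeostrophic (V < V_g = 55 m/s), as expected around a low.

45.4 m/s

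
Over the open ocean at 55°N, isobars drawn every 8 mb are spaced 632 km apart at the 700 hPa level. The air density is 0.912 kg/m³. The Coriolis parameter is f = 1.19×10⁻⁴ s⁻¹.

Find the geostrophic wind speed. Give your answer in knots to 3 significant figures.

Pressure gradient: |∂P/∂n| = 800 Pa / 632000 m = 1.27×10⁻³ Pa/m
Geostrophic balance (pressure-gradient force = Coriolis force):
V_g = (1/(fρ)) |∂P/∂n| = 1.27×10⁻³ / (1.19×10⁻⁴ × 0.912) = 11.7 m/s
Converting: 11.7 m/s × 1.944 = 22.7 knots

22.7 knots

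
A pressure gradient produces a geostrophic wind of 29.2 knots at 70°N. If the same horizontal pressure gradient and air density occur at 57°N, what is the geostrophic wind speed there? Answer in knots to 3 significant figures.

32.7 knots

With the same pressure gradient and density, V_g ∝ 1/f ∝ 1/sin φ.
V₂ = V₁ · sin φ₁ / sin φ₂ = 29.2 × sin 70° / sin 57°
V₂ = 29.2 × 0.9397/0.8387 = 32.7 knots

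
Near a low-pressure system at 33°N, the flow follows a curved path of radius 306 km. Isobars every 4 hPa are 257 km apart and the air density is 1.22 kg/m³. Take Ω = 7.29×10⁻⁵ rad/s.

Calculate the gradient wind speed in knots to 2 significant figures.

21 knots

Coriolis parameter at 33°N:
f = 2Ω sin φ = 2 × 7.29×10⁻⁵ × sin 33° = 7.94×10⁻⁵ s⁻¹
Pressure gradient: |∂P/∂n| = 400 Pa / 257000 m = 1.56×10⁻³ Pa/m
Geostrophic speed: V_g = |∂P/∂n|/(fρ) = 1.56×10⁻³/(7.94×10⁻⁵ × 1.22) = 16.1 m/s
Around a low, centrifugal force acts outward with Coriolis, so pressure-gradient force balances both:
(1/ρ)|∂P/∂n| = fV + V²/R  →  V² + fR·V − fR·V_g = 0
With fR = 7.94×10⁻⁵ × 306×10³ m = 24.3 m/s:
V = [−fR + √((fR)² + 4 fR V_g)]/2 = [−24.3 + √(24.3² + 4×24.3×16.1)]/2 = 11 m/s
Subgeostrophic (V < V_g = 16.1 m/s), as expected around a low.
Converting: 11 m/s × 1.944 = 21 knots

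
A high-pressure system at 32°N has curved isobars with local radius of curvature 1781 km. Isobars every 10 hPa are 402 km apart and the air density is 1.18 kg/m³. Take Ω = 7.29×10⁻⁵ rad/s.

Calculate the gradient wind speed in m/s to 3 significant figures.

37.5 m/s

Coriolis parameter at 32°N:
f = 2Ω sin φ = 2 × 7.29×10⁻⁵ × sin 32° = 7.73×10⁻⁵ s⁻¹
Pressure gradient: |∂P/∂n| = 1000 Pa / 402000 m = 2.49×10⁻³ Pa/m
Geostrophic speed: V_g = |∂P/∂n|/(fρ) = 2.49×10⁻³/(7.73×10⁻⁵ × 1.18) = 27.3 m/s
Around a high, pressure-gradient force acts outward with centrifugal, so Coriolis balances both:
fV = (1/ρ)|∂P/∂n| + V²/R  →  V² − fR·V + fR·V_g = 0
With fR = 7.73×10⁻⁵ × 1781×10³ m = 138 m/s:
V = [fR − √((fR)² − 4 fR V_g)]/2 = [138 − √(138² − 4×138×27.3)]/2 = 37.5 m/s
Supergeostrophic (V > V_g = 27.3 m/s), as expected around a high.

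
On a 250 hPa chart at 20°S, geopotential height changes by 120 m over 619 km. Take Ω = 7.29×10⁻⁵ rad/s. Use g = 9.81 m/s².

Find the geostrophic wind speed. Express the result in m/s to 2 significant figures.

38 m/s

Coriolis parameter at 20°S:
f = 2Ω sin φ = 2 × 7.29×10⁻⁵ × sin 20° = 4.99×10⁻⁵ s⁻¹
Height gradient: |∂Z/∂n| = 120 m / 619000 m = 1.94×10⁻⁴
On a pressure surface, geostrophic balance gives V_g = (g/f)|∂Z/∂n|:
V_g = 9.81 × 1.94×10⁻⁴ / 4.99×10⁻⁵ = 38.1 m/s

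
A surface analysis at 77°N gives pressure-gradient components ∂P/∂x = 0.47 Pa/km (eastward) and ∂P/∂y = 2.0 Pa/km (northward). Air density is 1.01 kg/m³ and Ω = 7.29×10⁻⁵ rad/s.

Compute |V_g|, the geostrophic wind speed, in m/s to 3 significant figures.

14.3 m/s

Coriolis parameter at 77°N:
f = 2Ω sin φ = 2 × 7.29×10⁻⁵ × sin 77° = 1.42×10⁻⁴ s⁻¹
Component geostrophic relations (x east, y north):
u_g = −(1/(fρ)) ∂P/∂y,  v_g = (1/(fρ)) ∂P/∂x
u_g = −(2.0×10⁻³)/(1.42×10⁻⁴ × 1.01) = −13.9 m/s;  v_g = (0.47×10⁻³)/(1.42×10⁻⁴ × 1.01) = 3.28 m/s
|V_g| = √(u_g² + v_g²) = 14.3 m/s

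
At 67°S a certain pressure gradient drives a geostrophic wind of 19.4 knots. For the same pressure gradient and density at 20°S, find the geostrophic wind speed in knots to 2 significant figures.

With the same pressure gradient and density, V_g ∝ 1/f ∝ 1/sin φ.
V₂ = V₁ · sin φ₁ / sin φ₂ = 19.4 × sin 67° / sin 20°
V₂ = 19.4 × 0.9205/0.3420 = 52 knots

52 knots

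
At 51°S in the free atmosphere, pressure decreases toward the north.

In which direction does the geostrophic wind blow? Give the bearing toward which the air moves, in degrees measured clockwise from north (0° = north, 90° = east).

The pressure-gradient force points toward the north (bearing 000°).
Geostrophic balance: in the Southern Hemisphere the Coriolis force deflects motion to the left, so the geostrophic wind blows 90° to the left of the pressure-gradient force (low pressure on the right).
Rotating 000° by 90° counterclockwise gives 270° — the wind blows toward the west.

270°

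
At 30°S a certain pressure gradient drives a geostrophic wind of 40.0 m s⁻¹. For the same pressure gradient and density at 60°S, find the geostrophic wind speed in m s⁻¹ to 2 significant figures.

23 m s⁻¹

With the same pressure gradient and density, V_g ∝ 1/f ∝ 1/sin φ.
V₂ = V₁ · sin φ₁ / sin φ₂ = 40.0 × sin 30° / sin 60°
V₂ = 40.0 × 0.5000/0.8660 = 23 m s⁻¹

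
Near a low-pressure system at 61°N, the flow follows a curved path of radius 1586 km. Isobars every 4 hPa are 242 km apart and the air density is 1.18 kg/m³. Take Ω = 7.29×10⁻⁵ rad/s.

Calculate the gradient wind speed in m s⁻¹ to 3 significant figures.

10.4 m s⁻¹

Coriolis parameter at 61°N:
f = 2Ω sin φ = 2 × 7.29×10⁻⁵ × sin 61° = 1.28×10⁻⁴ s⁻¹
Pressure gradient: |∂P/∂n| = 400 Pa / 242000 m = 1.65×10⁻³ Pa/m
Geostrophic speed: V_g = |∂P/∂n|/(fρ) = 1.65×10⁻³/(1.28×10⁻⁴ × 1.18) = 11.0 m/s
Around a low, centrifugal force acts outward with Coriolis, so pressure-gradient force balances both:
(1/ρ)|∂P/∂n| = fV + V²/R  →  V² + fR·V − fR·V_g = 0
With fR = 1.28×10⁻⁴ × 1586×10³ m = 202 m/s:
V = [−fR + √((fR)² + 4 fR V_g)]/2 = [−202 + √(202² + 4×202×11)]/2 = 10.4 m/s
Subgeostrophic (V < V_g = 11 m/s), as expected around a low.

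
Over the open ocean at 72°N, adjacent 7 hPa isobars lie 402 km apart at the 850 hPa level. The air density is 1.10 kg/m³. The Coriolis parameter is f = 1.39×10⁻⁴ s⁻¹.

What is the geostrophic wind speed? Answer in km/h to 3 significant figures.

41.0 km/h

Pressure gradient: |∂P/∂n| = 700 Pa / 402000 m = 1.74×10⁻³ Pa/m
Geostrophic balance (pressure-gradient force = Coriolis force):
V_g = (1/(fρ)) |∂P/∂n| = 1.74×10⁻³ / (1.39×10⁻⁴ × 1.10) = 11.4 m/s
Converting: 11.4 m/s × 3.6 = 41.0 km/h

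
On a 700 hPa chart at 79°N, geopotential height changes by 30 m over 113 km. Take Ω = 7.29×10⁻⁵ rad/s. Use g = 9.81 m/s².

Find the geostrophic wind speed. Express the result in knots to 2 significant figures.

Coriolis parameter at 79°N:
f = 2Ω sin φ = 2 × 7.29×10⁻⁵ × sin 79° = 1.43×10⁻⁴ s⁻¹
Height gradient: |∂Z/∂n| = 30 m / 113000 m = 2.65×10⁻⁴
On a pressure surface, geostrophic balance gives V_g = (g/f)|∂Z/∂n|:
V_g = 9.81 × 2.65×10⁻⁴ / 1.43×10⁻⁴ = 18.2 m/s
Converting: 18.2 m/s × 1.944 = 35 knots

35 knots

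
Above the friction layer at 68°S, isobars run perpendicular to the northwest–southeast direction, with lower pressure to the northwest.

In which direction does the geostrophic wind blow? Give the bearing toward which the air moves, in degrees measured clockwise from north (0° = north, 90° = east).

225°

The pressure-gradient force points toward the northwest (bearing 315°).
Geostrophic balance: in the Southern Hemisphere the Coriolis force deflects motion to the left, so the geostrophic wind blows 90° to the left of the pressure-gradient force (low pressure on the right).
Rotating 315° by 90° counterclockwise gives 225° — the wind blows toward the southwest.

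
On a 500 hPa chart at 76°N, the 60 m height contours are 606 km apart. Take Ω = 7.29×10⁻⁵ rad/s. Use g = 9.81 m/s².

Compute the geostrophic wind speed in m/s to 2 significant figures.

Coriolis parameter at 76°N:
f = 2Ω sin φ = 2 × 7.29×10⁻⁵ × sin 76° = 1.41×10⁻⁴ s⁻¹
Height gradient: |∂Z/∂n| = 60 m / 606000 m = 9.90×10⁻⁵
On a pressure surface, geostrophic balance gives V_g = (g/f)|∂Z/∂n|:
V_g = 9.81 × 9.90×10⁻⁵ / 1.41×10⁻⁴ = 6.87 m/s

6.9 m/s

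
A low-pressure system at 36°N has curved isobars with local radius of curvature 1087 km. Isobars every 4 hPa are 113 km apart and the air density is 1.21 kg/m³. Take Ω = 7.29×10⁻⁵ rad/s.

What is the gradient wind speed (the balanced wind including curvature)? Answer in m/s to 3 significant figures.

Coriolis parameter at 36°N:
f = 2Ω sin φ = 2 × 7.29×10⁻⁵ × sin 36° = 8.57×10⁻⁵ s⁻¹
Pressure gradient: |∂P/∂n| = 400 Pa / 113000 m = 3.54×10⁻³ Pa/m
Geostrophic speed: V_g = |∂P/∂n|/(fρ) = 3.54×10⁻³/(8.57×10⁻⁵ × 1.21) = 34.1 m/s
Around a low, centrifugal force acts outward with Coriolis, so pressure-gradient force balances both:
(1/ρ)|∂P/∂n| = fV + V²/R  →  V² + fR·V − fR·V_g = 0
With fR = 8.57×10⁻⁵ × 1087×10³ m = 93.2 m/s:
V = [−fR + √((fR)² + 4 fR V_g)]/2 = [−93.2 + √(93.2² + 4×93.2×34.1)]/2 = 26.6 m/s
Subgeostrophic (V < V_g = 34.1 m/s), as expected around a low.

26.6 m/s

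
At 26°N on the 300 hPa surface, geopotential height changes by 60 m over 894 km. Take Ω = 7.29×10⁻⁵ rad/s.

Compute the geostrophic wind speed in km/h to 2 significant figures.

Coriolis parameter at 26°N:
f = 2Ω sin φ = 2 × 7.29×10⁻⁵ × sin 26° = 6.39×10⁻⁵ s⁻¹
Height gradient: |∂Z/∂n| = 60 m / 894000 m = 6.71×10⁻⁵
On a pressure surface, geostrophic balance gives V_g = (g/f)|∂Z/∂n|:
V_g = 9.81 × 6.71×10⁻⁵ / 6.39×10⁻⁵ = 10.3 m/s
Converting: 10.3 m/s × 3.6 = 37 km/h

37 km/h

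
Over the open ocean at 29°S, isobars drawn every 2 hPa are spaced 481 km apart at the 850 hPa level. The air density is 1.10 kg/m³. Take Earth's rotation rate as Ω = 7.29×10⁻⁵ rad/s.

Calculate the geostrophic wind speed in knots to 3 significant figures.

10.4 knots

Coriolis parameter at 29°S:
f = 2Ω sin φ = 2 × 7.29×10⁻⁵ × sin 29° = 7.07×10⁻⁵ s⁻¹
Pressure gradient: |∂P/∂n| = 200 Pa / 481000 m = 4.16×10⁻⁴ Pa/m
Geostrophic balance (pressure-gradient force = Coriolis force):
V_g = (1/(fρ)) |∂P/∂n| = 4.16×10⁻⁴ / (7.07×10⁻⁵ × 1.10) = 5.35 m/s
Converting: 5.35 m/s × 1.944 = 10.4 knots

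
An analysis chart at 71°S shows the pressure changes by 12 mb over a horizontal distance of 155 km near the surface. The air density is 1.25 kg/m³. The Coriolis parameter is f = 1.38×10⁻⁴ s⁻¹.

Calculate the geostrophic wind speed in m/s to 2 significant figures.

Pressure gradient: |∂P/∂n| = 1200 Pa / 155000 m = 7.74×10⁻³ Pa/m
Geostrophic balance (pressure-gradient force = Coriolis force):
V_g = (1/(fρ)) |∂P/∂n| = 7.74×10⁻³ / (1.38×10⁻⁴ × 1.25) = 44.9 m/s

45 m/s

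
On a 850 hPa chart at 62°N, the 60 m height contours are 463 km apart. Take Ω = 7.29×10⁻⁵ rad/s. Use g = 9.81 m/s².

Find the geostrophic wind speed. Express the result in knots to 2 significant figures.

Coriolis parameter at 62°N:
f = 2Ω sin φ = 2 × 7.29×10⁻⁵ × sin 62° = 1.29×10⁻⁴ s⁻¹
Height gradient: |∂Z/∂n| = 60 m / 463000 m = 1.30×10⁻⁴
On a pressure surface, geostrophic balance gives V_g = (g/f)|∂Z/∂n|:
V_g = 9.81 × 1.30×10⁻⁴ / 1.29×10⁻⁴ = 9.88 m/s
Converting: 9.88 m/s × 1.944 = 19 knots

19 knots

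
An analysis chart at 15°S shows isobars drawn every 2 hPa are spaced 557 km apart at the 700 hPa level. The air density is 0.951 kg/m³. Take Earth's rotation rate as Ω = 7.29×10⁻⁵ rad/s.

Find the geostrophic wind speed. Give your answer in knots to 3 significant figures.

19.4 knots

Coriolis parameter at 15°S:
f = 2Ω sin φ = 2 × 7.29×10⁻⁵ × sin 15° = 3.77×10⁻⁵ s⁻¹
Pressure gradient: |∂P/∂n| = 200 Pa / 557000 m = 3.59×10⁻⁴ Pa/m
Geostrophic balance (pressure-gradient force = Coriolis force):
V_g = (1/(fρ)) |∂P/∂n| = 3.59×10⁻⁴ / (3.77×10⁻⁵ × 0.951) = 10.0 m/s
Converting: 10.0 m/s × 1.944 = 19.4 knots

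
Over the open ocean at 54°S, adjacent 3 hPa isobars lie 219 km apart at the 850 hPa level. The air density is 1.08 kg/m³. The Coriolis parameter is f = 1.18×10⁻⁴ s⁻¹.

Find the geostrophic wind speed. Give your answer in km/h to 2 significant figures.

Pressure gradient: |∂P/∂n| = 300 Pa / 219000 m = 1.37×10⁻³ Pa/m
Geostrophic balance (pressure-gradient force = Coriolis force):
V_g = (1/(fρ)) |∂P/∂n| = 1.37×10⁻³ / (1.18×10⁻⁴ × 1.08) = 10.7 m/s
Converting: 10.7 m/s × 3.6 = 39 km/h

39 km/h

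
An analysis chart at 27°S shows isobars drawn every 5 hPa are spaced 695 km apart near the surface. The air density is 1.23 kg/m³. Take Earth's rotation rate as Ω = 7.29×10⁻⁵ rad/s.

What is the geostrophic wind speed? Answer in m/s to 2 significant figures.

8.8 m/s

Coriolis parameter at 27°S:
f = 2Ω sin φ = 2 × 7.29×10⁻⁵ × sin 27° = 6.62×10⁻⁵ s⁻¹
Pressure gradient: |∂P/∂n| = 500 Pa / 695000 m = 7.19×10⁻⁴ Pa/m
Geostrophic balance (pressure-gradient force = Coriolis force):
V_g = (1/(fρ)) |∂P/∂n| = 7.19×10⁻⁴ / (6.62×10⁻⁵ × 1.23) = 8.84 m/s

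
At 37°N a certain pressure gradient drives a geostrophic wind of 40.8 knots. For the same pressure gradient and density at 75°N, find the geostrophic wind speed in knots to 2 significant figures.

25 knots

With the same pressure gradient and density, V_g ∝ 1/f ∝ 1/sin φ.
V₂ = V₁ · sin φ₁ / sin φ₂ = 40.8 × sin 37° / sin 75°
V₂ = 40.8 × 0.6018/0.9659 = 25 knots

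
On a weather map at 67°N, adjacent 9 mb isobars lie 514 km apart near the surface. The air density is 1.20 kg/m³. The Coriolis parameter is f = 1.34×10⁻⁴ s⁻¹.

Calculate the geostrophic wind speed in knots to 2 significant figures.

21 knots

Pressure gradient: |∂P/∂n| = 900 Pa / 514000 m = 1.75×10⁻³ Pa/m
Geostrophic balance (pressure-gradient force = Coriolis force):
V_g = (1/(fρ)) |∂P/∂n| = 1.75×10⁻³ / (1.34×10⁻⁴ × 1.20) = 10.9 m/s
Converting: 10.9 m/s × 1.944 = 21 knots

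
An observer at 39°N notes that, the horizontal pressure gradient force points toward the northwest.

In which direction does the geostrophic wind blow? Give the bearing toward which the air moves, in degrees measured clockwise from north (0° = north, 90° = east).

045°

The pressure-gradient force points toward the northwest (bearing 315°).
Geostrophic balance: in the Northern Hemisphere the Coriolis force deflects motion to the right, so the geostrophic wind blows 90° to the right of the pressure-gradient force (low pressure on the left).
Rotating 315° by 90° clockwise gives 045° — the wind blows toward the northeast.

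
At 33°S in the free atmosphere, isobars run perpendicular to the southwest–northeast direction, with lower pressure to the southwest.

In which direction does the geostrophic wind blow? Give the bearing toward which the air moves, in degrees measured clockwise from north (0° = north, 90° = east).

135°

The pressure-gradient force points toward the southwest (bearing 225°).
Geostrophic balance: in the Southern Hemisphere the Coriolis force deflects motion to the left, so the geostrophic wind blows 90° to the left of the pressure-gradient force (low pressure on the right).
Rotating 225° by 90° counterclockwise gives 135° — the wind blows toward the southeast.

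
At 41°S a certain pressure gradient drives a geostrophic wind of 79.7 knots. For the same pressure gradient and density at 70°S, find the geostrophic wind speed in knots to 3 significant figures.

With the same pressure gradient and density, V_g ∝ 1/f ∝ 1/sin φ.
V₂ = V₁ · sin φ₁ / sin φ₂ = 79.7 × sin 41° / sin 70°
V₂ = 79.7 × 0.6561/0.9397 = 55.6 knots

55.6 knots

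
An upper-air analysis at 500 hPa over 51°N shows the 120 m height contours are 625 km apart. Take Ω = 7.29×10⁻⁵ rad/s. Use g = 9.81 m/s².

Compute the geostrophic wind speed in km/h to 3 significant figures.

59.8 km/h

Coriolis parameter at 51°N:
f = 2Ω sin φ = 2 × 7.29×10⁻⁵ × sin 51° = 1.13×10⁻⁴ s⁻¹
Height gradient: |∂Z/∂n| = 120 m / 625000 m = 1.92×10⁻⁴
On a pressure surface, geostrophic balance gives V_g = (g/f)|∂Z/∂n|:
V_g = 9.81 × 1.92×10⁻⁴ / 1.13×10⁻⁴ = 16.6 m/s
Converting: 16.6 m/s × 3.6 = 59.8 km/h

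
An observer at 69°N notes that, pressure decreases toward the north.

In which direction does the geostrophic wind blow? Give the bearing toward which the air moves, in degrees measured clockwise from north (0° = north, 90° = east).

The pressure-gradient force points toward the north (bearing 000°).
Geostrophic balance: in the Northern Hemisphere the Coriolis force deflects motion to the right, so the geostrophic wind blows 90° to the right of the pressure-gradient force (low pressure on the left).
Rotating 000° by 90° clockwise gives 090° — the wind blows toward the east.

090°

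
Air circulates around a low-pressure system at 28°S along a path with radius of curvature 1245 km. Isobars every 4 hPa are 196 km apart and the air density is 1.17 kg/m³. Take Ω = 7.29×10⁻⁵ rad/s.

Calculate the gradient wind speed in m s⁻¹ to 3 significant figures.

20.5 m s⁻¹

Coriolis parameter at 28°S:
f = 2Ω sin φ = 2 × 7.29×10⁻⁵ × sin 28° = 6.84×10⁻⁵ s⁻¹
Pressure gradient: |∂P/∂n| = 400 Pa / 196000 m = 2.04×10⁻³ Pa/m
Geostrophic speed: V_g = |∂P/∂n|/(fρ) = 2.04×10⁻³/(6.84×10⁻⁵ × 1.17) = 25.5 m/s
Around a low, centrifugal force acts outward with Coriolis, so pressure-gradient force balances both:
(1/ρ)|∂P/∂n| = fV + V²/R  →  V² + fR·V − fR·V_g = 0
With fR = 6.84×10⁻⁵ × 1245×10³ m = 85.2 m/s:
V = [−fR + √((fR)² + 4 fR V_g)]/2 = [−85.2 + √(85.2² + 4×85.2×25.5)]/2 = 20.5 m/s
Subgeostrophic (V < V_g = 25.5 m/s), as expected around a low.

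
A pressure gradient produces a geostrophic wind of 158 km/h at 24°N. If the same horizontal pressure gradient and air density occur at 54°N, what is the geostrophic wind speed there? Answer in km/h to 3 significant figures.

79.4 km/h

With the same pressure gradient and density, V_g ∝ 1/f ∝ 1/sin φ.
V₂ = V₁ · sin φ₁ / sin φ₂ = 158 × sin 24° / sin 54°
V₂ = 158 × 0.4067/0.8090 = 79.4 km/h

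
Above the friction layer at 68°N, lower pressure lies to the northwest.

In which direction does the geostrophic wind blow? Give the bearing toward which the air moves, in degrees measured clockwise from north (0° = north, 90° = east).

The pressure-gradient force points toward the northwest (bearing 315°).
Geostrophic balance: in the Northern Hemisphere the Coriolis force deflects motion to the right, so the geostrophic wind blows 90° to the right of the pressure-gradient force (low pressure on the left).
Rotating 315° by 90° clockwise gives 045° — the wind blows toward the northeast.

045°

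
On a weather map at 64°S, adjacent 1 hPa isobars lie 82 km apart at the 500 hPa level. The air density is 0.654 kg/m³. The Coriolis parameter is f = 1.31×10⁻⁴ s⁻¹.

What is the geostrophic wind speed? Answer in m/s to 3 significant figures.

14.2 m/s

Pressure gradient: |∂P/∂n| = 100 Pa / 82000 m = 1.22×10⁻³ Pa/m
Geostrophic balance (pressure-gradient force = Coriolis force):
V_g = (1/(fρ)) |∂P/∂n| = 1.22×10⁻³ / (1.31×10⁻⁴ × 0.654) = 14.2 m/s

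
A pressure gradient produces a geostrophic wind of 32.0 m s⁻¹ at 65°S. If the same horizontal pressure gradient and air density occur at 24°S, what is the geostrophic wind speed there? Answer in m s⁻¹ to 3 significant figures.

With the same pressure gradient and density, V_g ∝ 1/f ∝ 1/sin φ.
V₂ = V₁ · sin φ₁ / sin φ₂ = 32.0 × sin 65° / sin 24°
V₂ = 32.0 × 0.9063/0.4067 = 71.3 m s⁻¹

71.3 m s⁻¹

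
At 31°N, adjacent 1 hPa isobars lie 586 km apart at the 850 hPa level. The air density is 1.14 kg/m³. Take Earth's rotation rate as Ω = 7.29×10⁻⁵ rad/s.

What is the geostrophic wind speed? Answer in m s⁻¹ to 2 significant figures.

2.0 m s⁻¹

Coriolis parameter at 31°N:
f = 2Ω sin φ = 2 × 7.29×10⁻⁵ × sin 31° = 7.51×10⁻⁵ s⁻¹
Pressure gradient: |∂P/∂n| = 100 Pa / 586000 m = 1.71×10⁻⁴ Pa/m
Geostrophic balance (pressure-gradient force = Coriolis force):
V_g = (1/(fρ)) |∂P/∂n| = 1.71×10⁻⁴ / (7.51×10⁻⁵ × 1.14) = 1.99 m/s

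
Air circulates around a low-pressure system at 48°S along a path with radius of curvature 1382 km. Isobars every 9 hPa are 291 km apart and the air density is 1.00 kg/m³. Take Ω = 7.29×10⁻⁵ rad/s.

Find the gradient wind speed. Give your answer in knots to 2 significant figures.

48 knots

Coriolis parameter at 48°S:
f = 2Ω sin φ = 2 × 7.29×10⁻⁵ × sin 48° = 1.08×10⁻⁴ s⁻¹
Pressure gradient: |∂P/∂n| = 900 Pa / 291000 m = 3.09×10⁻³ Pa/m
Geostrophic speed: V_g = |∂P/∂n|/(fρ) = 3.09×10⁻³/(1.08×10⁻⁴ × 1.00) = 28.5 m/s
Around a low, centrifugal force acts outward with Coriolis, so pressure-gradient force balances both:
(1/ρ)|∂P/∂n| = fV + V²/R  →  V² + fR·V − fR·V_g = 0
With fR = 1.08×10⁻⁴ × 1382×10³ m = 150 m/s:
V = [−fR + √((fR)² + 4 fR V_g)]/2 = [−150 + √(150² + 4×150×28.5)]/2 = 24.5 m/s
Subgeostrophic (V < V_g = 28.5 m/s), as expected around a low.
Converting: 24.5 m/s × 1.944 = 48 knots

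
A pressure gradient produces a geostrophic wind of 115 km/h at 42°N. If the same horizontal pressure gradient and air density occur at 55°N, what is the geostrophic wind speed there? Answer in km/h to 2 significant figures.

94 km/h

With the same pressure gradient and density, V_g ∝ 1/f ∝ 1/sin φ.
V₂ = V₁ · sin φ₁ / sin φ₂ = 115 × sin 42° / sin 55°
V₂ = 115 × 0.6691/0.8192 = 94 km/h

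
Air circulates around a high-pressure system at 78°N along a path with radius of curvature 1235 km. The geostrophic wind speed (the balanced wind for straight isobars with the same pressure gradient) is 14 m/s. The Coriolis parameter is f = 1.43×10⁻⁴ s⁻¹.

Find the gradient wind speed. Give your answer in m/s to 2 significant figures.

Around a high, pressure-gradient force acts outward with centrifugal, so Coriolis balances both:
fV = (1/ρ)|∂P/∂n| + V²/R  →  V² − fR·V + fR·V_g = 0
With fR = 1.43×10⁻⁴ × 1235×10³ m = 177 m/s:
V = [fR − √((fR)² − 4 fR V_g)]/2 = [177 − √(177² − 4×177×14)]/2 = 15.3 m/s
Supergeostrophic (V > V_g = 14 m/s), as expected around a high.

15 m/s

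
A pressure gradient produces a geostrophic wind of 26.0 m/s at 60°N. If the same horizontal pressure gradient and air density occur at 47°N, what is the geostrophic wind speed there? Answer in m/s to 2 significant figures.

With the same pressure gradient and density, V_g ∝ 1/f ∝ 1/sin φ.
V₂ = V₁ · sin φ₁ / sin φ₂ = 26.0 × sin 60° / sin 47°
V₂ = 26.0 × 0.8660/0.7314 = 31 m/s

31 m/s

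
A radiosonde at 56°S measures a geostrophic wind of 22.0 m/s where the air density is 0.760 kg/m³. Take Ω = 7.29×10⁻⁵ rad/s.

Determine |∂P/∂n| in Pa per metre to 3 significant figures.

2.02×10⁻³ Pa/m

Coriolis parameter at 56°S:
f = 2Ω sin φ = 2 × 7.29×10⁻⁵ × sin 56° = 1.21×10⁻⁴ s⁻¹
Geostrophic balance rearranged: |∂P/∂n| = f ρ V_g
|∂P/∂n| = 1.21×10⁻⁴ × 0.760 × 22.0 = 2.02×10⁻³ Pa/m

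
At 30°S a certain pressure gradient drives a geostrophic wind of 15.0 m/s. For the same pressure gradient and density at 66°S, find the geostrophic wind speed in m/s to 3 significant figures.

With the same pressure gradient and density, V_g ∝ 1/f ∝ 1/sin φ.
V₂ = V₁ · sin φ₁ / sin φ₂ = 15.0 × sin 30° / sin 66°
V₂ = 15.0 × 0.5000/0.9135 = 8.21 m/s

8.21 m/s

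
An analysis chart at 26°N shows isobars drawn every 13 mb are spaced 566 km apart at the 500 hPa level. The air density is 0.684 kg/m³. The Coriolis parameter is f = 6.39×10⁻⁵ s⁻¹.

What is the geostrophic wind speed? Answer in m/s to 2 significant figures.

53 m/s

Pressure gradient: |∂P/∂n| = 1300 Pa / 566000 m = 2.30×10⁻³ Pa/m
Geostrophic balance (pressure-gradient force = Coriolis force):
V_g = (1/(fρ)) |∂P/∂n| = 2.30×10⁻³ / (6.39×10⁻⁵ × 0.684) = 52.5 m/s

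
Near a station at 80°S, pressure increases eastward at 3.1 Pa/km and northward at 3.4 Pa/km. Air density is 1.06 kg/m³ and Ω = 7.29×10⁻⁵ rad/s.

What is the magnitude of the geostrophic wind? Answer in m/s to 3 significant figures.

30.2 m/s

Coriolis parameter at 80°S:
f = 2Ω sin φ = 2 × 7.29×10⁻⁵ × sin 80° = 1.44×10⁻⁴ s⁻¹
In the Southern Hemisphere f is negative: f = −1.44×10⁻⁴ s⁻¹.
Component geostrophic relations (x east, y north):
u_g = −(1/(fρ)) ∂P/∂y,  v_g = (1/(fρ)) ∂P/∂x
u_g = −(3.4×10⁻³)/(−1.44×10⁻⁴ × 1.06) = 22.3 m/s;  v_g = (3.1×10⁻³)/(−1.44×10⁻⁴ × 1.06) = −20.4 m/s
|V_g| = √(u_g² + v_g²) = 30.2 m/s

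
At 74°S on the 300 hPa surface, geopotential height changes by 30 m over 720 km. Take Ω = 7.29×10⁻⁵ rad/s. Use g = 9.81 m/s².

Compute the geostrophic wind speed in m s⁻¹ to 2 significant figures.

2.9 m s⁻¹

Coriolis parameter at 74°S:
f = 2Ω sin φ = 2 × 7.29×10⁻⁵ × sin 74° = 1.40×10⁻⁴ s⁻¹
Height gradient: |∂Z/∂n| = 30 m / 720000 m = 4.17×10⁻⁵
On a pressure surface, geostrophic balance gives V_g = (g/f)|∂Z/∂n|:
V_g = 9.81 × 4.17×10⁻⁵ / 1.40×10⁻⁴ = 2.92 m/s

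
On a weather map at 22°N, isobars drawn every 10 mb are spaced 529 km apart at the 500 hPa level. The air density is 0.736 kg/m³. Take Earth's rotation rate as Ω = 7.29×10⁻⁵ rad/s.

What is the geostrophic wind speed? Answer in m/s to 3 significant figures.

Coriolis parameter at 22°N:
f = 2Ω sin φ = 2 × 7.29×10⁻⁵ × sin 22° = 5.46×10⁻⁵ s⁻¹
Pressure gradient: |∂P/∂n| = 1000 Pa / 529000 m = 1.89×10⁻³ Pa/m
Geostrophic balance (pressure-gradient force = Coriolis force):
V_g = (1/(fρ)) |∂P/∂n| = 1.89×10⁻³ / (5.46×10⁻⁵ × 0.736) = 47.0 m/s

47.0 m/s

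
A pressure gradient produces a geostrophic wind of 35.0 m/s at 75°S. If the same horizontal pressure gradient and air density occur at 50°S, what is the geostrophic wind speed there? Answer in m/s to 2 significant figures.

44 m/s

With the same pressure gradient and density, V_g ∝ 1/f ∝ 1/sin φ.
V₂ = V₁ · sin φ₁ / sin φ₂ = 35.0 × sin 75° / sin 50°
V₂ = 35.0 × 0.9659/0.7660 = 44 m/s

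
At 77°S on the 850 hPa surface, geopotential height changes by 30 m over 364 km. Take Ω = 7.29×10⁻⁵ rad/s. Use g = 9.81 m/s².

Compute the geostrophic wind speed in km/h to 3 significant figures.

20.5 km/h

Coriolis parameter at 77°S:
f = 2Ω sin φ = 2 × 7.29×10⁻⁵ × sin 77° = 1.42×10⁻⁴ s⁻¹
Height gradient: |∂Z/∂n| = 30 m / 364000 m = 8.24×10⁻⁵
On a pressure surface, geostrophic balance gives V_g = (g/f)|∂Z/∂n|:
V_g = 9.81 × 8.24×10⁻⁵ / 1.42×10⁻⁴ = 5.69 m/s
Converting: 5.69 m/s × 3.6 = 20.5 km/h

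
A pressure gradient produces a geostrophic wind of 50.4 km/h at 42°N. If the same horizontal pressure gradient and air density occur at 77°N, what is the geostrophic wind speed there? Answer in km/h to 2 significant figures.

With the same pressure gradient and density, V_g ∝ 1/f ∝ 1/sin φ.
V₂ = V₁ · sin φ₁ / sin φ₂ = 50.4 × sin 42° / sin 77°
V₂ = 50.4 × 0.6691/0.9744 = 35 km/h

35 km/h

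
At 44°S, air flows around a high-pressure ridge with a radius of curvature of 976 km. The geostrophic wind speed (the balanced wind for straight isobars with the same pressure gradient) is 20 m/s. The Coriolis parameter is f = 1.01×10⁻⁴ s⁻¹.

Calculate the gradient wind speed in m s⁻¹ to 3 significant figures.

Around a high, pressure-gradient force acts outward with centrifugal, so Coriolis balances both:
fV = (1/ρ)|∂P/∂n| + V²/R  →  V² − fR·V + fR·V_g = 0
With fR = 1.01×10⁻⁴ × 976×10³ m = 98.6 m/s:
V = [fR − √((fR)² − 4 fR V_g)]/2 = [98.6 − √(98.6² − 4×98.6×20)]/2 = 27.9 m/s
Supergeostrophic (V > V_g = 20 m/s), as expected around a high.

27.9 m s⁻¹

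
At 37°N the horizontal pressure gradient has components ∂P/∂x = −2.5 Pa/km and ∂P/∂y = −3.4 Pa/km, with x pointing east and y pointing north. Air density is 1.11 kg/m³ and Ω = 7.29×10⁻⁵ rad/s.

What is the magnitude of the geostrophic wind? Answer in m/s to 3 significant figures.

Coriolis parameter at 37°N:
f = 2Ω sin φ = 2 × 7.29×10⁻⁵ × sin 37° = 8.77×10⁻⁵ s⁻¹
Component geostrophic relations (x east, y north):
u_g = −(1/(fρ)) ∂P/∂y,  v_g = (1/(fρ)) ∂P/∂x
u_g = −(−3.4×10⁻³)/(8.77×10⁻⁵ × 1.11) = 34.9 m/s;  v_g = (−2.5×10⁻³)/(8.77×10⁻⁵ × 1.11) = −25.7 m/s
|V_g| = √(u_g² + v_g²) = 43.3 m/s

43.3 m/s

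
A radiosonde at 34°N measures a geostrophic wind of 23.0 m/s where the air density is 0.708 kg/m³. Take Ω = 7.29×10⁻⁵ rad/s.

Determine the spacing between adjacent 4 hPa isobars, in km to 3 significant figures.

301 km

Coriolis parameter at 34°N:
f = 2Ω sin φ = 2 × 7.29×10⁻⁵ × sin 34° = 8.15×10⁻⁵ s⁻¹
Geostrophic balance rearranged: |∂P/∂n| = f ρ V_g
|∂P/∂n| = 8.15×10⁻⁵ × 0.708 × 23.0 = 1.33×10⁻³ Pa/m
Isobar spacing: Δn = ΔP/|∂P/∂n| = 400 Pa / 1.33×10⁻³ Pa/m = 301287 m ≈ 301 km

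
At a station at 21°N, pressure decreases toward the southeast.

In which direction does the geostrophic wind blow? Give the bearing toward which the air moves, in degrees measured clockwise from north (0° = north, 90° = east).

225°

The pressure-gradient force points toward the southeast (bearing 135°).
Geostrophic balance: in the Northern Hemisphere the Coriolis force deflects motion to the right, so the geostrophic wind blows 90° to the right of the pressure-gradient force (low pressure on the left).
Rotating 135° by 90° clockwise gives 225° — the wind blows toward the southwest.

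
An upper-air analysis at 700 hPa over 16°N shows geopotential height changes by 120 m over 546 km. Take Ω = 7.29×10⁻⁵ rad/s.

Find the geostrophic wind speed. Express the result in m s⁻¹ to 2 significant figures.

Coriolis parameter at 16°N:
f = 2Ω sin φ = 2 × 7.29×10⁻⁵ × sin 16° = 4.02×10⁻⁵ s⁻¹
Height gradient: |∂Z/∂n| = 120 m / 546000 m = 2.20×10⁻⁴
On a pressure surface, geostrophic balance gives V_g = (g/f)|∂Z/∂n|:
V_g = 9.81 × 2.20×10⁻⁴ / 4.02×10⁻⁵ = 53.6 m/s

54 m s⁻¹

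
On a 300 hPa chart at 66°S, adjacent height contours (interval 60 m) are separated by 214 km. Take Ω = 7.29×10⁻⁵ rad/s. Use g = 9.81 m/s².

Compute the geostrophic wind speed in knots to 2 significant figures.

Coriolis parameter at 66°S:
f = 2Ω sin φ = 2 × 7.29×10⁻⁵ × sin 66° = 1.33×10⁻⁴ s⁻¹
Height gradient: |∂Z/∂n| = 60 m / 214000 m = 2.80×10⁻⁴
On a pressure surface, geostrophic balance gives V_g = (g/f)|∂Z/∂n|:
V_g = 9.81 × 2.80×10⁻⁴ / 1.33×10⁻⁴ = 20.6 m/s
Converting: 20.6 m/s × 1.944 = 40 knots

40 knots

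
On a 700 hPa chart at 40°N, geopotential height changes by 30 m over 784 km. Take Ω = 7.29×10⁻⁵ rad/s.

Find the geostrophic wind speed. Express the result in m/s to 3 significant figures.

Coriolis parameter at 40°N:
f = 2Ω sin φ = 2 × 7.29×10⁻⁵ × sin 40° = 9.37×10⁻⁵ s⁻¹
Height gradient: |∂Z/∂n| = 30 m / 784000 m = 3.83×10⁻⁵
On a pressure surface, geostrophic balance gives V_g = (g/f)|∂Z/∂n|:
V_g = 9.81 × 3.83×10⁻⁵ / 9.37×10⁻⁵ = 4.01 m/s

4.01 m/s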